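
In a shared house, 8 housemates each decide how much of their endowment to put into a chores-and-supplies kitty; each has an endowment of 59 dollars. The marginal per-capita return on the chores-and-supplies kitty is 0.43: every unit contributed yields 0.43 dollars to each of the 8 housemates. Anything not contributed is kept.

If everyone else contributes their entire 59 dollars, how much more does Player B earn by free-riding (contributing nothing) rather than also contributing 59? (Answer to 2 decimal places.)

Switching from a contribution of 59 to 0 lets Player B keep an extra 59 dollars, but lowers the chores-and-supplies kitty by 59, which costs Player B their own share of that drop: 0.43 × 59 = 25.37.
Net gain = 59 − 25.37 = 33.63. The private return per contributed unit (0.43) is below 1, so free-riding is indeed the best response regardless of what the others do.

33.63 dollars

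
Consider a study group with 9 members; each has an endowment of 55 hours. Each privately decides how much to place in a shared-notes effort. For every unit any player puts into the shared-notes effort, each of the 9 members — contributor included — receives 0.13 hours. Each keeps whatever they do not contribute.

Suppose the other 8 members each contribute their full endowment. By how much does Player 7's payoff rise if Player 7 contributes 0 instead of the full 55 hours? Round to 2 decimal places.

Switching from a contribution of 55 to 0 lets Player 7 keep an extra 55 hours, but lowers the shared-notes effort by 55, which costs Player 7 their own share of that drop: 0.13 × 55 = 7.15.
Net gain = 55 − 7.15 = 47.85. The private return per contributed unit (0.13) is below 1, so free-riding is indeed the best response regardless of what the others do.

47.85 hours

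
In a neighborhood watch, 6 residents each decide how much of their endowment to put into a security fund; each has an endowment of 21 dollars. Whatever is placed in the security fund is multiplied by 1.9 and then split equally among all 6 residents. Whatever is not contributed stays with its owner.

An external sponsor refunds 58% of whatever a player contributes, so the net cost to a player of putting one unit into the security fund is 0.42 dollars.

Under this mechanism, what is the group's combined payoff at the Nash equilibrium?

126.00 dollars

Even with the mechanism, each unit contributed returns only (1.9/6) / 0.42 = 0.7540 per unit of net cost, so contributing nothing is still dominant.
Everyone keeps their endowment and the group total is 6 × 21 = 126.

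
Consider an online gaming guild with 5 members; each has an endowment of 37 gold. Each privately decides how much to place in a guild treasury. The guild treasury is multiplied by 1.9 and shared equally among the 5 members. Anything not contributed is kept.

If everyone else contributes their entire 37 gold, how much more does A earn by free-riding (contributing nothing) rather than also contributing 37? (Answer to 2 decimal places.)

22.94 gold

Switching from a contribution of 37 to 0 lets A keep an extra 37 gold, but lowers the guild treasury by 37, which costs A their own share of that drop: 1.9/5 × 37 = 14.06.
Net gain = 37 − 14.06 = 22.94. The private return per contributed unit (0.3800) is below 1, so free-riding is indeed the best response regardless of what the others do.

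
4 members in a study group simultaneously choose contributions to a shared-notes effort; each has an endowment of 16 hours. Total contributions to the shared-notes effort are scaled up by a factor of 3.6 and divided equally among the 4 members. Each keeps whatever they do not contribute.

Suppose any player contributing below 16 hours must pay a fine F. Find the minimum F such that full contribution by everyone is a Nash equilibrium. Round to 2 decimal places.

Given the others contribute fully, the best deviation is to contribute 0 (any partial contribution still incurs the fine and gives up units whose private return 0.9000 is below 1).
Deviating from 16 to 0 saves 16 hours but forfeits the deviator's share of the drop in the shared-notes effort: 3.6/4 × 16 = 14.40.
So the deviation gain is 16 − 14.40 = 1.60, and the fine must be at least 1.60 hours to wipe it out.

1.60 hours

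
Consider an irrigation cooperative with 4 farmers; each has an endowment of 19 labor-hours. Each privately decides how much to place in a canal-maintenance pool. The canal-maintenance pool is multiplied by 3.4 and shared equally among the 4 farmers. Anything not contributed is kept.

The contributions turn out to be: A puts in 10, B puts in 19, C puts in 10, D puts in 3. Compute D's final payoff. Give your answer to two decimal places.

51.70 labor-hours

Total contributed: 10 + 19 + 10 + 3 = 42.
Each receives 3.4 × 42 / 4 = 35.70 from the canal-maintenance pool.
D keeps 19 − 3 = 16, so D's payoff is 16 + 35.70 = 51.70.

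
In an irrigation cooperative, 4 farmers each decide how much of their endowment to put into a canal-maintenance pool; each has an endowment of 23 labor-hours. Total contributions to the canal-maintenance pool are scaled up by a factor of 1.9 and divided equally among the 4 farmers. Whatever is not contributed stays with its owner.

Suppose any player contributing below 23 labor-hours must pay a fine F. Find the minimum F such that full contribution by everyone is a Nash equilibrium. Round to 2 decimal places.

Given the others contribute fully, the best deviation is to contribute 0 (any partial contribution still incurs the fine and gives up units whose private return 0.4750 is below 1).
Deviating from 23 to 0 saves 23 labor-hours but forfeits the deviator's share of the drop in the canal-maintenance pool: 1.9/4 × 23 = 10.92.
So the deviation gain is 23 − 10.92 = 12.08, and the fine must be at least 12.08 labor-hours to wipe it out.

12.08 labor-hours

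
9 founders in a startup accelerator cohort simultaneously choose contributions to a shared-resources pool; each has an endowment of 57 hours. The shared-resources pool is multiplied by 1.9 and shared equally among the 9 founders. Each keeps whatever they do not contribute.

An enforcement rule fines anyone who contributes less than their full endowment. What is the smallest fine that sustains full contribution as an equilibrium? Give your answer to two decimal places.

44.97 hours

Given the others contribute fully, the best deviation is to contribute 0 (any partial contribution still incurs the fine and gives up units whose private return 0.2111 is below 1).
Deviating from 57 to 0 saves 57 hours but forfeits the deviator's share of the drop in the shared-resources pool: 1.9/9 × 57 = 12.03.
So the deviation gain is 57 − 12.03 = 44.97, and the fine must be at least 44.97 hours to wipe it out.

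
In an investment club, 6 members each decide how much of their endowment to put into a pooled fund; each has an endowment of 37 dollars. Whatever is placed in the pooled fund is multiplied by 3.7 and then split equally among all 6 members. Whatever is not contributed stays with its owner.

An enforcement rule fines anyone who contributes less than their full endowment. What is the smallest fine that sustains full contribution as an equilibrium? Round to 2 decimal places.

Given the others contribute fully, the best deviation is to contribute 0 (any partial contribution still incurs the fine and gives up units whose private return 0.6167 is below 1).
Deviating from 37 to 0 saves 37 dollars but forfeits the deviator's share of the drop in the pooled fund: 3.7/6 × 37 = 22.82.
So the deviation gain is 37 − 22.82 = 14.18, and the fine must be at least 14.18 dollars to wipe it out.

14.18 dollars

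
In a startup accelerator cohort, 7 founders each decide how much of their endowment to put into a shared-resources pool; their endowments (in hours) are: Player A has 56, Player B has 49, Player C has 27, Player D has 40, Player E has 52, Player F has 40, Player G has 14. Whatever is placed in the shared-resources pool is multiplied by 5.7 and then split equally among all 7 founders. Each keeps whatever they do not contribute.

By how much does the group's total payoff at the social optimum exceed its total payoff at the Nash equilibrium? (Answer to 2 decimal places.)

1306.60 hours

The private return per contributed unit is 5.7/7 = 0.8143 < 1 for every player regardless of endowment, so the Nash equilibrium is zero contribution and the group total is Σ E_j = 56 + 49 + 27 + 40 + 52 + 40 + 14 = 278.
Each contributed unit returns 5.700 to the group, so the social optimum is full contribution by everyone: group total = 5.700 × 278 = 1584.60.
Efficiency loss = (5.700 − 1) × 278 = 1306.60.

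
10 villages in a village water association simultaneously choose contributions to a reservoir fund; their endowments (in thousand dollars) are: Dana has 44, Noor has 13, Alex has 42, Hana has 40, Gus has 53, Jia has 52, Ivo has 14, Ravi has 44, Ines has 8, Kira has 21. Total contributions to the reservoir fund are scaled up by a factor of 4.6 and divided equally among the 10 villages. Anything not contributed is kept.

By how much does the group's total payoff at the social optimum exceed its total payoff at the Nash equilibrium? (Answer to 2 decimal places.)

The private return per contributed unit is 4.6/10 = 0.4600 < 1 for every player regardless of endowment, so the Nash equilibrium is zero contribution and the group total is Σ E_j = 44 + 13 + 42 + 40 + 53 + 52 + 14 + 44 + 8 + 21 = 331.
Each contributed unit returns 4.600 to the group, so the social optimum is full contribution by everyone: group total = 4.600 × 331 = 1522.60.
Efficiency loss = (4.600 − 1) × 331 = 1191.60.

1191.60 thousand dollars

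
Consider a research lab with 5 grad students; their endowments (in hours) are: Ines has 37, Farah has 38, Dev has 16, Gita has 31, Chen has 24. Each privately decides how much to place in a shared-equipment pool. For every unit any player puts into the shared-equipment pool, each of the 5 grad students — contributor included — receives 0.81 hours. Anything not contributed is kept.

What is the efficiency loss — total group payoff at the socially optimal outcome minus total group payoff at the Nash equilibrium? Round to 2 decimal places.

445.30 hours

The private return per contributed unit is 0.81 < 1 for everyone, so the Nash equilibrium is zero contribution and the group total is Σ E_j = 37 + 38 + 16 + 31 + 24 = 146.
Each contributed unit returns 4.050 to the group, so the social optimum is full contribution by everyone: group total = 4.050 × 146 = 591.30.
Efficiency loss = (4.050 − 1) × 146 = 445.30.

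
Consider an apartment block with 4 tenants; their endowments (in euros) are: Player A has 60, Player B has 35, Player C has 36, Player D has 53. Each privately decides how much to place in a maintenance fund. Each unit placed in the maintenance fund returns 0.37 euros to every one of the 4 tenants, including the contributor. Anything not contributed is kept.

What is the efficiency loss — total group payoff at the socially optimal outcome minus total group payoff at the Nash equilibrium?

88.32 euros

The private return per contributed unit is 0.37 < 1 for everyone, so the Nash equilibrium is zero contribution and the group total is Σ E_j = 60 + 35 + 36 + 53 = 184.
Each contributed unit returns 1.480 to the group, so the social optimum is full contribution by everyone: group total = 1.480 × 184 = 272.32.
Efficiency loss = (1.480 − 1) × 184 = 88.32.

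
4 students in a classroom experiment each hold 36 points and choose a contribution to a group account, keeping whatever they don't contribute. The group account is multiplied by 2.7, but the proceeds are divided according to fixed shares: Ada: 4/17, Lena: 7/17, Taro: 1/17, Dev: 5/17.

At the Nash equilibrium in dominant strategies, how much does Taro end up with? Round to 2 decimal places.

41.72 points

Player j's private return per contributed unit is 2.7 × (j's share). Contributing is weakly dominant for j when that share is at least 1/2.7 = 0.3704, and contributing 0 is dominant otherwise.
Lena alone (share 7/17) is above the threshold, contributing 36; the remaining 3 contribute 0. Total contributed: 36.
Taro keeps 36 and receives 2.7 × 36 × 1/17 = 5.72 from the group account, for a payoff of 41.72.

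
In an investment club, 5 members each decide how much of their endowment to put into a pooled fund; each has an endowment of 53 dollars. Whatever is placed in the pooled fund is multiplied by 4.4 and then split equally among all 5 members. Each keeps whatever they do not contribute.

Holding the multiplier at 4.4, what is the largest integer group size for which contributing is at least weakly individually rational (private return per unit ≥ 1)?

4

Private return per unit is 4.4/(group size), which is ≥ 1 whenever the group size is ≤ 4.4.
The largest such integer is 4.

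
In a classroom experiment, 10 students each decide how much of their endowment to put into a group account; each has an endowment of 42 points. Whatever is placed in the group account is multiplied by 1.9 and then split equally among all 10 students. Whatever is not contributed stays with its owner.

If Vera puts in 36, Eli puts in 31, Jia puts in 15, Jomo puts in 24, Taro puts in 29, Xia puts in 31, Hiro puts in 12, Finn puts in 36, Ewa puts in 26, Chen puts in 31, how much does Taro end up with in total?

64.49 points

Total contributed: 36 + 31 + 15 + 24 + 29 + 31 + 12 + 36 + 26 + 31 = 271.
Each receives 1.9 × 271 / 10 = 51.49 from the group account.
Taro keeps 42 − 29 = 13, so Taro's payoff is 13 + 51.49 = 64.49.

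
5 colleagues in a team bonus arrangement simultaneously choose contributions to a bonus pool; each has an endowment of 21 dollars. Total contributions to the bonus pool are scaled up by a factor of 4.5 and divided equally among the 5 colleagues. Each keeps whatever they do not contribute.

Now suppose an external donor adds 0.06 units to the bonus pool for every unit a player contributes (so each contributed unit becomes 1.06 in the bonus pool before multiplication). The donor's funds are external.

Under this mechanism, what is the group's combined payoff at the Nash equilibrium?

Even with the mechanism, each unit contributed returns only 4.5 × 1.06 / 5 = 0.9540 per unit of net cost, so contributing nothing is still dominant.
Everyone keeps their endowment and the group total is 5 × 21 = 105.

105.00 dollars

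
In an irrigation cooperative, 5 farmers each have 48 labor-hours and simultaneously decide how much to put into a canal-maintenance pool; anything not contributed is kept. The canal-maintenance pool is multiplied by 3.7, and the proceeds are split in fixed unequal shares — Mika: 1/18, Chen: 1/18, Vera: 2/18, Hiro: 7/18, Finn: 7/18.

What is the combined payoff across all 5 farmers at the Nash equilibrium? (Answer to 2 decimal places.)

499.20 labor-hours

Each unit j contributes comes back to j as 3.7 × (j's share), so j prefers to contribute only if that share exceeds 1/3.7 = 0.2703; otherwise keeping the unit dominates.
Hiro and Finn are above the threshold, contributing 48 each; the remaining 3 contribute 0. Total contributed: 96.
The canal-maintenance pool pays out 3.7 × 96 = 355.20 in total (split across the unequal shares, but the aggregate is all that matters for the group sum).
The 3 free-riders keep 48 each, adding 144. Group total = 144 + 355.20 = 499.20.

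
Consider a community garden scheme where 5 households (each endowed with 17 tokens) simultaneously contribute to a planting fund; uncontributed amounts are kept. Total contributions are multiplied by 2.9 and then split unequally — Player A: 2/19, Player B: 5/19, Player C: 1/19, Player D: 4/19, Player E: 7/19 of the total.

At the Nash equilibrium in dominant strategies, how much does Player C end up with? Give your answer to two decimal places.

19.59 tokens

For player j, contributing a unit is worthwhile iff 2.9 × (j's share) ≥ 1, i.e. iff j's share is at least 0.3448.
Only Player E (7/19) clears that bar, contributing 17; the remaining 4 contribute 0. Total contributed: 17.
Player C keeps 17 and receives 2.9 × 17 × 1/19 = 2.59 from the planting fund, for a payoff of 19.59.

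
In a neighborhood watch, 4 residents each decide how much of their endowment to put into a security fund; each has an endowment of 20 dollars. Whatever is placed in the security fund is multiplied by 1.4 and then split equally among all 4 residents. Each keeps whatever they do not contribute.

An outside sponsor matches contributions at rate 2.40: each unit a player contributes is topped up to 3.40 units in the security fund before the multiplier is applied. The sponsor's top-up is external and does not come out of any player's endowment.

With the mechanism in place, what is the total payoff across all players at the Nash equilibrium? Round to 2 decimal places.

The effective private return per unit is now 1.4 × 3.40 / 4 = 1.1900 > 1, so every player's dominant strategy flips to full contribution.
At the Nash equilibrium everyone contributes 20. Group total payoff = 1.4 × 3.40 × 80 = 380.80.

380.80 dollars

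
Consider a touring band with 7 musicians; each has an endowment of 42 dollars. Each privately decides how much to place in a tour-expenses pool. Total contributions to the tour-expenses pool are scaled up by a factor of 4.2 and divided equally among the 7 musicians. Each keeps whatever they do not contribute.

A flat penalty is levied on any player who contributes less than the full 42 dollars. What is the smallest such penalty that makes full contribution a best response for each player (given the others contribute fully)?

Given the others contribute fully, the best deviation is to contribute 0 (any partial contribution still incurs the fine and gives up units whose private return 0.6000 is below 1).
Deviating from 42 to 0 saves 42 dollars but forfeits the deviator's share of the drop in the tour-expenses pool: 4.2/7 × 42 = 25.20.
So the deviation gain is 42 − 25.20 = 16.80, and the fine must be at least 16.80 dollars to wipe it out.

16.80 dollars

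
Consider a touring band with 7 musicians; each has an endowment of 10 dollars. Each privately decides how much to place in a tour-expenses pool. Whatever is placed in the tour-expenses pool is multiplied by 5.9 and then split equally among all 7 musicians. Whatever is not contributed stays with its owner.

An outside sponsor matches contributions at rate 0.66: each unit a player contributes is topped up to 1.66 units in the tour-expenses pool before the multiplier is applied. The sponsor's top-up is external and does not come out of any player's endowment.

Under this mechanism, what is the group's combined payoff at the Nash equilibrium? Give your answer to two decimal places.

The effective private return per unit is now 5.9 × 1.66 / 7 = 1.3991 > 1, so every player's dominant strategy flips to full contribution.
So the Nash equilibrium is full contribution by all 7; the group earns 5.9 × 1.66 × 70 = 685.58.

685.58 dollars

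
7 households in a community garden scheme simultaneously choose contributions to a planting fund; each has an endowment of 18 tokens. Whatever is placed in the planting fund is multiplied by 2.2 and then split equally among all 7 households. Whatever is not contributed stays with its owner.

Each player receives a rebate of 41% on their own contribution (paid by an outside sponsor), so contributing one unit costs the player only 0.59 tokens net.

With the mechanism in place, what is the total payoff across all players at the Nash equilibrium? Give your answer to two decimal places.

With the mechanism, a contributed unit returns (2.2/7) / 0.59 = 0.5327 per unit of net cost — still below 1 — so contributing 0 remains dominant for every player.
At the Nash equilibrium no one contributes; group total payoff = 7 × 18 = 126.

126.00 tokens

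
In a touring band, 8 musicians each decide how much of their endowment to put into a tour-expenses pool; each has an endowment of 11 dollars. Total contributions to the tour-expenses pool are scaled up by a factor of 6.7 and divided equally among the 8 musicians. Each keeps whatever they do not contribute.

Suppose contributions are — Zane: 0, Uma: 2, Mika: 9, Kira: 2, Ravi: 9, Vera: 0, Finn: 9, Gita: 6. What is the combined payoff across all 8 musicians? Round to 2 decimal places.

298.90 dollars

Total contributed: 0 + 2 + 9 + 2 + 9 + 0 + 9 + 6 = 37; total kept: 8 × 11 − 37 = 51.
The tour-expenses pool pays out 6.7 × 37 = 247.90 in aggregate.
Group total = 51 + 247.90 = 298.90.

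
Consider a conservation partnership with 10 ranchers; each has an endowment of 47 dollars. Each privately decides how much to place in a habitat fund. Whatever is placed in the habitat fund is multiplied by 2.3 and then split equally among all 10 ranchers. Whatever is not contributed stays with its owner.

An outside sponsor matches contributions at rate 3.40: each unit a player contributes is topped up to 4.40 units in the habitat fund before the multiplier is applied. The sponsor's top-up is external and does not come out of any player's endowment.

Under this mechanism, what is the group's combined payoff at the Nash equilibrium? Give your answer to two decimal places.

4756.40 dollars

The effective private return per unit is now 2.3 × 4.40 / 10 = 1.0120 > 1, so every player's dominant strategy flips to full contribution.
So the Nash equilibrium is full contribution by all 10; the group earns 2.3 × 4.40 × 470 = 4756.40.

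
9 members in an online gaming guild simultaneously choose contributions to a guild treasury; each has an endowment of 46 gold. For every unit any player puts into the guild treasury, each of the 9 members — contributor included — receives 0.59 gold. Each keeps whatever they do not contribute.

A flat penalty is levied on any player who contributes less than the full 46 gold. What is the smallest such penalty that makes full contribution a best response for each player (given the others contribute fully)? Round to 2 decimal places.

18.86 gold

Given the others contribute fully, the best deviation is to contribute 0 (any partial contribution still incurs the fine and gives up units whose private return 0.59 is below 1).
Deviating from 46 to 0 saves 46 gold but forfeits the deviator's share of the drop in the guild treasury: 0.59 × 46 = 27.14.
So the deviation gain is 46 − 27.14 = 18.86, and the fine must be at least 18.86 gold to wipe it out.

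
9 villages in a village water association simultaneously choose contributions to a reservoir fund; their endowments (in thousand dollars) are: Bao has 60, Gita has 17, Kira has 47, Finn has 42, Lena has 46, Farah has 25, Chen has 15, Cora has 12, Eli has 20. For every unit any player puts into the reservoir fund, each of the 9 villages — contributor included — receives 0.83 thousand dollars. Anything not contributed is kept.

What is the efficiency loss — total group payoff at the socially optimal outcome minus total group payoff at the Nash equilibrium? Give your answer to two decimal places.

The private return per contributed unit is 0.83 < 1 for everyone, so the Nash equilibrium is zero contribution and the group total is Σ E_j = 60 + 17 + 47 + 42 + 46 + 25 + 15 + 12 + 20 = 284.
Each contributed unit returns 7.470 to the group, so the social optimum is full contribution by everyone: group total = 7.470 × 284 = 2121.48.
Efficiency loss = (7.470 − 1) × 284 = 1837.48.

1837.48 thousand dollars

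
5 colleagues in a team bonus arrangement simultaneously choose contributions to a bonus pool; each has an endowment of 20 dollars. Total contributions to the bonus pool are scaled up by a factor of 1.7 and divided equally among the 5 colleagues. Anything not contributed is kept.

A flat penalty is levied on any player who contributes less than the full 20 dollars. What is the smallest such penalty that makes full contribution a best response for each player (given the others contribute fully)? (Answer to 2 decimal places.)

13.20 dollars

Given the others contribute fully, the best deviation is to contribute 0 (any partial contribution still incurs the fine and gives up units whose private return 0.3400 is below 1).
Deviating from 20 to 0 saves 20 dollars but forfeits the deviator's share of the drop in the bonus pool: 1.7/5 × 20 = 6.80.
So the deviation gain is 20 − 6.80 = 13.20, and the fine must be at least 13.20 dollars to wipe it out.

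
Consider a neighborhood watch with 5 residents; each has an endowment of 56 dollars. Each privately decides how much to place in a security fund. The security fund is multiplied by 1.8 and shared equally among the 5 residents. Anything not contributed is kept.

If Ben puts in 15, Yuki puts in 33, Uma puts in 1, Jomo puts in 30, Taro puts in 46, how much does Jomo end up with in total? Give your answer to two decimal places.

71.00 dollars

Total contributed: 15 + 33 + 1 + 30 + 46 = 125.
Each receives 1.8 × 125 / 5 = 45.00 from the security fund.
Jomo keeps 56 − 30 = 26, so Jomo's payoff is 26 + 45.00 = 71.00.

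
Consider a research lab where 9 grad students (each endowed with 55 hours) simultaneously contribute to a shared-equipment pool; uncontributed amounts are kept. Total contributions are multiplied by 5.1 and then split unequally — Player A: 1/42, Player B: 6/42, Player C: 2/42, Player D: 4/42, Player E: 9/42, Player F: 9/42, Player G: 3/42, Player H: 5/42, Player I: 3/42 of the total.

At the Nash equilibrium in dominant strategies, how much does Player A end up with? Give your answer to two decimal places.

For player j, contributing a unit is worthwhile iff 5.1 × (j's share) ≥ 1, i.e. iff j's share is at least 0.1961.
Player E and Player F are above the threshold, contributing 55 each; the remaining 7 contribute 0. Total contributed: 110.
Player A keeps 55 and receives 5.1 × 110 × 1/42 = 13.36 from the shared-equipment pool, for a payoff of 68.36.

68.36 hours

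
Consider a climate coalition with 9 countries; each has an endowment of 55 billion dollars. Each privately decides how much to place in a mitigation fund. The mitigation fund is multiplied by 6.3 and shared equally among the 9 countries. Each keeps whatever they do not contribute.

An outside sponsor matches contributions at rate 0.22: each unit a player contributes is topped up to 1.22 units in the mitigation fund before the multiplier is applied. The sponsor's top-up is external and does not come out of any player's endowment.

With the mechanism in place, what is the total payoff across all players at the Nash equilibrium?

495.00 billion dollars

Even with the mechanism, each unit contributed returns only 6.3 × 1.22 / 9 = 0.8540 per unit of net cost, so contributing nothing is still dominant.
Everyone keeps their endowment and the group total is 9 × 55 = 495.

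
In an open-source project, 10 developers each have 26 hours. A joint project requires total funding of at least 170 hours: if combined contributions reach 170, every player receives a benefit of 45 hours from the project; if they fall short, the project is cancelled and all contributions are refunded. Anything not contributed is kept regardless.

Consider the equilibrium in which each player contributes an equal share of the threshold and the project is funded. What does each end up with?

Equal share of the threshold: 170/10 = 17.
At this profile no one gains by cutting their contribution: any cut drops the total below 170, the project is cancelled, contributions are refunded, and the deviator ends with 26, which is less than 26 − 17 + 45 = 54. Contributing more than 17 just wastes the excess. So contributing exactly 17 is a best response.
Each player's payoff: 26 − 17 + 45 = 54.

54 hours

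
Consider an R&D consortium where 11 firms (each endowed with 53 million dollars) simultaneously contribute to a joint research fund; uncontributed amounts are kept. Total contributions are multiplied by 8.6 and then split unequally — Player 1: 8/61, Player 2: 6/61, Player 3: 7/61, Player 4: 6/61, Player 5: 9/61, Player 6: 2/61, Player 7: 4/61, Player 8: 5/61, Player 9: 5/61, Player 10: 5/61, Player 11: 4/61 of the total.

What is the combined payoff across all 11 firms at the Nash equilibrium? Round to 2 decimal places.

1388.60 million dollars

For player j, contributing a unit is worthwhile iff 8.6 × (j's share) ≥ 1, i.e. iff j's share is at least 0.1163.
The shares above 0.1163 belong to Player 1 and Player 5, contributing 53 each; the remaining 9 contribute 0. Total contributed: 106.
The joint research fund pays out 8.6 × 106 = 911.60 in total (split across the unequal shares, but the aggregate is all that matters for the group sum).
The 9 free-riders keep 53 each, adding 477. Group total = 477 + 911.60 = 1388.60.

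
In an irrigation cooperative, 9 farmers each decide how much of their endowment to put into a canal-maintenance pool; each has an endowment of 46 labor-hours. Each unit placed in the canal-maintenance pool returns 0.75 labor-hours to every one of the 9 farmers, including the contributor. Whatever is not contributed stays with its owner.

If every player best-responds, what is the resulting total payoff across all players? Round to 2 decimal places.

414.00 labor-hours

The private return per contributed unit is 0.75 < 1, so contributing 0 is dominant for every player. At the Nash equilibrium everyone keeps their 46, and the group total is 9 × 46 = 414.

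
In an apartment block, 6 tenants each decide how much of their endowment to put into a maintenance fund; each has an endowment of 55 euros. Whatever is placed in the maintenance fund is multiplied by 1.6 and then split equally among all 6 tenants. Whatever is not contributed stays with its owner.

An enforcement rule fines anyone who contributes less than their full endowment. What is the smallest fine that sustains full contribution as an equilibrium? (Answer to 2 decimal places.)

40.33 euros

Given the others contribute fully, the best deviation is to contribute 0 (any partial contribution still incurs the fine and gives up units whose private return 0.2667 is below 1).
Deviating from 55 to 0 saves 55 euros but forfeits the deviator's share of the drop in the maintenance fund: 1.6/6 × 55 = 14.67.
So the deviation gain is 55 − 14.67 = 40.33, and the fine must be at least 40.33 euros to wipe it out.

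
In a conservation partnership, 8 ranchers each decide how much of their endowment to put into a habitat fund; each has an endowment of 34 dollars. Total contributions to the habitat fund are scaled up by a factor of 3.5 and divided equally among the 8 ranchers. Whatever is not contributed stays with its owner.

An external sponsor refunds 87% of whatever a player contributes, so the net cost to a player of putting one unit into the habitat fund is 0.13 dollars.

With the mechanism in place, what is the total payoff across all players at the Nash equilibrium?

1188.64 dollars

With the mechanism, a contributed unit returns (3.5/8) / 0.13 = 3.3654 per unit of net cost to the contributor — now above 1 — so contributing fully is weakly dominant for every player.
At the Nash equilibrium everyone contributes 34. Group total payoff = 8 × (34 × 0.87 + 3.5 × 34) = 1188.64.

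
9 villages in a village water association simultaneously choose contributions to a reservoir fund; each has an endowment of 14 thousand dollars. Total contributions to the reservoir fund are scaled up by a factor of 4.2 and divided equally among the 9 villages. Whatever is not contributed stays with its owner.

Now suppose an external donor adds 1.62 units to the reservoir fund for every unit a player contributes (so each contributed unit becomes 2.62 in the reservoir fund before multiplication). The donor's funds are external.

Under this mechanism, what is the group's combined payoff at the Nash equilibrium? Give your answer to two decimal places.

1386.50 thousand dollars

The effective private return per unit is now 4.2 × 2.62 / 9 = 1.2227 > 1, so every player's dominant strategy flips to full contribution.
So the Nash equilibrium is full contribution by all 9; the group earns 4.2 × 2.62 × 126 = 1386.50.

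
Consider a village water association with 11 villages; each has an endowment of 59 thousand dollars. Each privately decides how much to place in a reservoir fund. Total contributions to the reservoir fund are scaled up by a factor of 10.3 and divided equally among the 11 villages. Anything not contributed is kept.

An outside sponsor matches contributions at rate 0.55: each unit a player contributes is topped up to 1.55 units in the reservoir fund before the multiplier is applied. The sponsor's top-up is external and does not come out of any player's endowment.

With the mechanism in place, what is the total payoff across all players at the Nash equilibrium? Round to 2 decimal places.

The effective private return per unit is now 10.3 × 1.55 / 11 = 1.4514 > 1, so every player's dominant strategy flips to full contribution.
So the Nash equilibrium is full contribution by all 11; the group earns 10.3 × 1.55 × 649 = 10361.29.

10361.29 thousand dollars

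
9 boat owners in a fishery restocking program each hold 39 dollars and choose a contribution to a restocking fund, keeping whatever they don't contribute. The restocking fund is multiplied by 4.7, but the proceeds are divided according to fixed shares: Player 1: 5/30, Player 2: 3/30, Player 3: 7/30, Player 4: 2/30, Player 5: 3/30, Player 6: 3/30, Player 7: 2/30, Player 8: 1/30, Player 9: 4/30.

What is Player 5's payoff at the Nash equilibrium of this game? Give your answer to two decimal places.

For player j, contributing a unit is worthwhile iff 4.7 × (j's share) ≥ 1, i.e. iff j's share is at least 0.2128.
Only Player 3 (7/30) clears that bar, contributing 39; the remaining 8 contribute 0. Total contributed: 39.
Player 5 keeps 39 and receives 4.7 × 39 × 3/30 = 18.33 from the restocking fund, for a payoff of 57.33.

57.33 dollars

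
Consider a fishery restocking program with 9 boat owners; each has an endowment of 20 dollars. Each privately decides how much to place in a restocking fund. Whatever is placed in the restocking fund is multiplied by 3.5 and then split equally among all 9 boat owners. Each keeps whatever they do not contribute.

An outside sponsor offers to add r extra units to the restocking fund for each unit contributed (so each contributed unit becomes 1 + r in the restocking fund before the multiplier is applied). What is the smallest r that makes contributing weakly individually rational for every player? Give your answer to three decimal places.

1.571

With matching at rate r, one contributed unit becomes (1 + r) in the restocking fund and returns 3.5 × (1 + r) / 9 to the contributor.
Setting this equal to 1: 1 + r = 9/3.5 = 2.5714.
So the minimum matching rate is r = 2.5714 − 1 = 1.571.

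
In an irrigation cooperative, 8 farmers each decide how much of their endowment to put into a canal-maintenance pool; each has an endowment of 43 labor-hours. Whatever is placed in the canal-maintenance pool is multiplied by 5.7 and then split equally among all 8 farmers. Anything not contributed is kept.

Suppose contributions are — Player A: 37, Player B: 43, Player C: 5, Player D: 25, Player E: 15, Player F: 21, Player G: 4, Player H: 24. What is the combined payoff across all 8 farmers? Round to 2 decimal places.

1161.80 labor-hours

Total contributed: 37 + 43 + 5 + 25 + 15 + 21 + 4 + 24 = 174; total kept: 8 × 43 − 174 = 170.
The canal-maintenance pool pays out 5.7 × 174 = 991.80 in aggregate.
Group total = 170 + 991.80 = 1161.80.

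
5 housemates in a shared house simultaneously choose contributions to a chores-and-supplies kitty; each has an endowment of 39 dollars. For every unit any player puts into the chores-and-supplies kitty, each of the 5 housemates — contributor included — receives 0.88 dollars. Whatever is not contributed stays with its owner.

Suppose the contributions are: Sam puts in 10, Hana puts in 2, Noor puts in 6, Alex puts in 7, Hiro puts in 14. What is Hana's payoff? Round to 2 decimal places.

Total contributed: 10 + 2 + 6 + 7 + 14 = 39.
Each receives 0.88 × 39 = 34.32 from the chores-and-supplies kitty.
Hana keeps 39 − 2 = 37, so Hana's payoff is 37 + 34.32 = 71.32.

71.32 dollars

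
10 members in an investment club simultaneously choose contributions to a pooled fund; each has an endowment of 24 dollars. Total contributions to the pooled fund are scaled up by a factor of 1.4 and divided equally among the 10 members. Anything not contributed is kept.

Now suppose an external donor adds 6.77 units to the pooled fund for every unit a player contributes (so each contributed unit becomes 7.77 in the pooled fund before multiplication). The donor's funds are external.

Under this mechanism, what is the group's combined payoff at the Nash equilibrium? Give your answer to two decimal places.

2610.72 dollars

Under the mechanism each unit contributed yields 1.4 × 7.77 / 10 = 1.0878 back to its contributor per unit of net cost, which exceeds 1, making full contribution the dominant choice for everyone.
So the Nash equilibrium is full contribution by all 10; the group earns 1.4 × 7.77 × 240 = 2610.72.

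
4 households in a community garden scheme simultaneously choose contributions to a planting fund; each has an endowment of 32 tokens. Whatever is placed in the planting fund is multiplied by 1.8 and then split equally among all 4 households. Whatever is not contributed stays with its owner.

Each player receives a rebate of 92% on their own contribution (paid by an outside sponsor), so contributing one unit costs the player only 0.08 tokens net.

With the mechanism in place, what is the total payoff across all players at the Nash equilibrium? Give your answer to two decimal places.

348.16 tokens

The effective private return per unit is now (1.8/4) / 0.08 = 5.6250 > 1, so every player's dominant strategy flips to full contribution.
At the Nash equilibrium everyone contributes 32. Group total payoff = 4 × (32 × 0.92 + 1.8 × 32) = 348.16.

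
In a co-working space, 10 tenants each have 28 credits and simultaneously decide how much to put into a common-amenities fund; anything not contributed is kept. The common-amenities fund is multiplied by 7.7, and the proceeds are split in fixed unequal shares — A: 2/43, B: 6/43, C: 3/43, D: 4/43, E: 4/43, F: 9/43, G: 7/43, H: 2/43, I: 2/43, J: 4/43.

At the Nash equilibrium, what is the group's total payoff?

A player with share s gets back 7.7·s per unit contributed, so full contribution is dominant for anyone with s > 1/7.7 = 0.1299 and zero contribution is dominant for anyone below.
B, F and G clear that bar, contributing 28 each; the remaining 7 contribute 0. Total contributed: 84.
The common-amenities fund pays out 7.7 × 84 = 646.80 in total (split across the unequal shares, but the aggregate is all that matters for the group sum).
The 7 free-riders keep 28 each, adding 196. Group total = 196 + 646.80 = 842.80.

842.80 credits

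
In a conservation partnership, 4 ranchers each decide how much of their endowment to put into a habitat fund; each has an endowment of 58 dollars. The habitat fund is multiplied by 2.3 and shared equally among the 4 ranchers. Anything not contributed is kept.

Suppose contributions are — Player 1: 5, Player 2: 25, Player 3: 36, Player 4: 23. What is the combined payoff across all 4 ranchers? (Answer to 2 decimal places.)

Total contributed: 5 + 25 + 36 + 23 = 89; total kept: 4 × 58 − 89 = 143.
The habitat fund pays out 2.3 × 89 = 204.70 in aggregate.
Group total = 143 + 204.70 = 347.70.

347.70 dollars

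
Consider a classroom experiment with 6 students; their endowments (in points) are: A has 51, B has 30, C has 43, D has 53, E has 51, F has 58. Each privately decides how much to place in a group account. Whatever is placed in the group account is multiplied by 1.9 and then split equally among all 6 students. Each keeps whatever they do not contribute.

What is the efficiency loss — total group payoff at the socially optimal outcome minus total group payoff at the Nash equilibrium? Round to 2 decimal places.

The private return per contributed unit is 1.9/6 = 0.3167 < 1 for every player regardless of endowment, so the Nash equilibrium is zero contribution and the group total is Σ E_j = 51 + 30 + 43 + 53 + 51 + 58 = 286.
Each contributed unit returns 1.900 to the group, so the social optimum is full contribution by everyone: group total = 1.900 × 286 = 543.40.
Efficiency loss = (1.900 − 1) × 286 = 257.40.

257.40 points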